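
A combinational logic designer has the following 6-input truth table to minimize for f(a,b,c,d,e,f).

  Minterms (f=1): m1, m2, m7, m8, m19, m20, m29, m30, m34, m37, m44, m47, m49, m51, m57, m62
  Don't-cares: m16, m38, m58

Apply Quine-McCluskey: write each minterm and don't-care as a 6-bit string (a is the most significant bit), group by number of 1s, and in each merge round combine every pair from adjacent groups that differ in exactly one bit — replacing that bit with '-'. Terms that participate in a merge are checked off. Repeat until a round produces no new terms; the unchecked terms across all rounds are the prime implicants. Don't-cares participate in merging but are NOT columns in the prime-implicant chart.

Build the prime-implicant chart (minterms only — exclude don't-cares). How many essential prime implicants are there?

12

size-2^0 implicants → 000001  000010(✓)  000111  001000  010000(✓)  010011(✓)  010100(✓)  011101  011110(✓)  100010(✓)  100101  100110(✓)  101100  101111  110001(✓)  110011(✓)  111001(✓)  111010(✓)  111110(✓)
size-2^1 implicants → -00010  -10011  -11110  010-00  100-10  11-001  1100-1  111-10
Unchecked terms (primes): -00010, -10011, -11110, 000001, 000111, 001000, 010-00, 011101, 100-10, 100101, 101100, 101111, 11-001, 1100-1, 111-10
Minterm coverage:
  m1 ⊆ 000001 [E]
  m2 ⊆ -00010 [E]
  m7 ⊆ 000111 [E]
  m8 ⊆ 001000 [E]
  m19 ⊆ -10011 [E]
  m20 ⊆ 010-00 [E]
  m29 ⊆ 011101 [E]
  m30 ⊆ -11110 [E]
  m34 ⊆ -00010,100-10
  m37 ⊆ 100101 [E]
  m44 ⊆ 101100 [E]
  m47 ⊆ 101111 [E]
  m49 ⊆ 11-001,1100-1
  m51 ⊆ -10011,1100-1
  m57 ⊆ 11-001 [E]
  m62 ⊆ -11110,111-10
E = {-00010, -10011, -11110, 000001, 000111, 001000, 010-00, 011101, 100101, 101100, 101111, 11-001}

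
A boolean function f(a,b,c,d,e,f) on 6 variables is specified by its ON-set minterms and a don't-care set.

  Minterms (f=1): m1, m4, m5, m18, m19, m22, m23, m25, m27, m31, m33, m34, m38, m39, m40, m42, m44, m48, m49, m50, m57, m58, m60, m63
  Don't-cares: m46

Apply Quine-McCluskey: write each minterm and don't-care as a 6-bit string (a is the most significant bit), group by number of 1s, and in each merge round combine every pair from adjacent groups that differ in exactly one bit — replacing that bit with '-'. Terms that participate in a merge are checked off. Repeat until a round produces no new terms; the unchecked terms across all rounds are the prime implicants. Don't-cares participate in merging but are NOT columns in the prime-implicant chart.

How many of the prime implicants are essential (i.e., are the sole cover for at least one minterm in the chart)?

7

Round 0: 000001✓ 000100✓ 000101✓ 010010✓ 010011✓ 010110✓ 010111✓ 011001✓ 011011✓ 011111✓ 100001✓ 100010✓ 100110✓ 100111✓ 101000✓ 101010✓ 101100✓ 101110✓ 110000✓ 110001✓ 110010✓ 111001✓ 111010✓ 111100✓ 111111✓
Round 1: -00001 -10010 -11001 -11111 000-01 00010- 01-011✓ 01-111✓ 010-10✓ 010-11✓ 01001-✓ 01011-✓ 011-11✓ 0110-1 1-0001 1-0010✓ 1-1010✓ 1-1100 10-010✓ 10-110✓ 100-10✓ 10011- 101-00✓ 101-10✓ 1010-0✓ 1011-0✓ 11-001 11-010✓ 1100-0 11000-
Round 2: 01--11 010-1- 1--010 10--10 101--0
PIs = {-00001, -10010, -11001, -11111, 000-01, 00010-, 01--11, 010-1-, 0110-1, 1--010, 1-0001, 1-1100, 10--10, 10011-, 101--0, 11-001, 1100-0, 11000-}
Coverage chart:
  m1: -00001,000-01
  m4: 00010- ←essential
  m5: 000-01,00010-
  m18: -10010,010-1-
  m19: 01--11,010-1-
  m22: 010-1- ←essential
  m23: 01--11,010-1-
  m25: -11001,0110-1
  m27: 01--11,0110-1
  m31: -11111,01--11
  m33: -00001,1-0001
  m34: 1--010,10--10
  m38: 10--10,10011-
  m39: 10011- ←essential
  m40: 101--0 ←essential
  m42: 1--010,10--10,101--0
  m44: 1-1100,101--0
  m48: 1100-0,11000-
  m49: 1-0001,11-001,11000-
  m50: -10010,1--010,1100-0
  m57: -11001,11-001
  m58: 1--010 ←essential
  m60: 1-1100 ←essential
  m63: -11111 ←essential
Essential: -11111, 00010-, 010-1-, 1--010, 1-1100, 10011-, 101--0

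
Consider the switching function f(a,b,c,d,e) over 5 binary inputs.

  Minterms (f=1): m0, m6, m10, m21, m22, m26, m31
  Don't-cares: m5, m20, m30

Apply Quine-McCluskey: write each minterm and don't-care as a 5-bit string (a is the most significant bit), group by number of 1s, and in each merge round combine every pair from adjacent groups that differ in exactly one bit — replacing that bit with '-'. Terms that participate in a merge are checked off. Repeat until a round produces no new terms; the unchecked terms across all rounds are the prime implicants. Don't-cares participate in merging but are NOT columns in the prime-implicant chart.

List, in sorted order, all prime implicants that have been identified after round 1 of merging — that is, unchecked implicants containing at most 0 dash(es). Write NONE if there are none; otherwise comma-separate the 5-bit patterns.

size-2^0 implicants → 00000  00101(✓)  00110(✓)  01010(✓)  10100(✓)  10101(✓)  10110(✓)  11010(✓)  11110(✓)  11111(✓)
size-2^1 implicants → -0101  -0110  -1010  1-110  101-0  1010-  11-10  1111-
Unchecked terms (primes): -0101, -0110, -1010, 00000, 1-110, 101-0, 1010-, 11-10, 1111-

00000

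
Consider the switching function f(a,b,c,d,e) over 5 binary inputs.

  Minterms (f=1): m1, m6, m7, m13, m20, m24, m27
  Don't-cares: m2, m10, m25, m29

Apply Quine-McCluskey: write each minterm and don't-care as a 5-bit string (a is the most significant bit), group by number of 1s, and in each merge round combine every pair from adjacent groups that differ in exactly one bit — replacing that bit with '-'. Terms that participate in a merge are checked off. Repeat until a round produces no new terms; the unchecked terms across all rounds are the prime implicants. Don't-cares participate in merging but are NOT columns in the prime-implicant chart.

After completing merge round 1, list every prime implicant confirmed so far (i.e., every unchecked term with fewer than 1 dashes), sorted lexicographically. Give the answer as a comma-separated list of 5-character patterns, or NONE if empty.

Round 0: 00001 00010✓ 00110✓ 00111✓ 01010✓ 01101✓ 10100 11000✓ 11001✓ 11011✓ 11101✓
Round 1: -1101 0-010 00-10 0011- 11-01 110-1 1100-
PIs = {-1101, 0-010, 00-10, 00001, 0011-, 10100, 11-01, 110-1, 1100-}

00001, 10100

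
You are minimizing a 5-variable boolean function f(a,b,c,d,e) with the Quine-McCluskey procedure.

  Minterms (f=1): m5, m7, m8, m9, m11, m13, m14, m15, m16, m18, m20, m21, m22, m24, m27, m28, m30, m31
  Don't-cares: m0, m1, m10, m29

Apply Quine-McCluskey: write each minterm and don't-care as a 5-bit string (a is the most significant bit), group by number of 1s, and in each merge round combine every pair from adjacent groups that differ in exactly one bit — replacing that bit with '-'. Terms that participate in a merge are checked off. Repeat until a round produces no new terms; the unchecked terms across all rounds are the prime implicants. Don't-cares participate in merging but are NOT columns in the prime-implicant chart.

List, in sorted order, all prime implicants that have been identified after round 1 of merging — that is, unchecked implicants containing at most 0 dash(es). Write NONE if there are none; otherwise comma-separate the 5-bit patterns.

NONE

size-2^0 implicants → 00000(✓)  00001(✓)  00101(✓)  00111(✓)  01000(✓)  01001(✓)  01010(✓)  01011(✓)  01101(✓)  01110(✓)  01111(✓)  10000(✓)  10010(✓)  10100(✓)  10101(✓)  10110(✓)  11000(✓)  11011(✓)  11100(✓)  11101(✓)  11110(✓)  11111(✓)
size-2^1 implicants → -0000(✓)  -0101(✓)  -1000(✓)  -1011(✓)  -1101(✓)  -1110(✓)  -1111(✓)  0-000(✓)  0-001(✓)  0-101(✓)  0-111(✓)  00-01(✓)  0000-(✓)  001-1(✓)  01-01(✓)  01-10(✓)  01-11(✓)  010-0(✓)  010-1(✓)  0100-(✓)  0101-(✓)  011-1(✓)  0111-(✓)  1-000(✓)  1-100(✓)  1-101(✓)  1-110(✓)  10-00(✓)  10-10(✓)  100-0(✓)  101-0(✓)  1010-(✓)  11-00(✓)  11-11(✓)  111-0(✓)  111-1(✓)  1110-(✓)  1111-(✓)
size-2^2 implicants → --000  --101  -1-11  -11-1  -111-  0--01  0-00-  0-1-1  01--1  01-1-  010--  1--00  1-1-0  1-10-  10--0  111--
Unchecked terms (primes): --000, --101, -1-11, -11-1, -111-, 0--01, 0-00-, 0-1-1, 01--1, 01-1-, 010--, 1--00, 1-1-0, 1-10-, 10--0, 111--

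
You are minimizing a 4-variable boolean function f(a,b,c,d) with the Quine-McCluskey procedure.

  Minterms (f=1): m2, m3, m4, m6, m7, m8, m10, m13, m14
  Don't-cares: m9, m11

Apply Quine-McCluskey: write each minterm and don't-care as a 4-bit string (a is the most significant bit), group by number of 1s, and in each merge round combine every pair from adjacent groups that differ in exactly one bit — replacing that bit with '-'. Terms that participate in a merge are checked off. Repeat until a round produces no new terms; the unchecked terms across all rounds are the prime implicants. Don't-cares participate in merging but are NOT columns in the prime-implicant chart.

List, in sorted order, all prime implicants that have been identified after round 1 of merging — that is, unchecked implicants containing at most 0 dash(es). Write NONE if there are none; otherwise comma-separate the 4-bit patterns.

Round 0: 0010✓ 0011✓ 0100✓ 0110✓ 0111✓ 1000✓ 1001✓ 1010✓ 1011✓ 1101✓ 1110✓
Round 1: -010✓ -011✓ -110✓ 0-10✓ 0-11✓ 001-✓ 01-0 011-✓ 1-01 1-10✓ 10-0✓ 10-1✓ 100-✓ 101-✓
Round 2: --10 -01- 0-1- 10--
PIs = {--10, -01-, 0-1-, 01-0, 1-01, 10--}

NONE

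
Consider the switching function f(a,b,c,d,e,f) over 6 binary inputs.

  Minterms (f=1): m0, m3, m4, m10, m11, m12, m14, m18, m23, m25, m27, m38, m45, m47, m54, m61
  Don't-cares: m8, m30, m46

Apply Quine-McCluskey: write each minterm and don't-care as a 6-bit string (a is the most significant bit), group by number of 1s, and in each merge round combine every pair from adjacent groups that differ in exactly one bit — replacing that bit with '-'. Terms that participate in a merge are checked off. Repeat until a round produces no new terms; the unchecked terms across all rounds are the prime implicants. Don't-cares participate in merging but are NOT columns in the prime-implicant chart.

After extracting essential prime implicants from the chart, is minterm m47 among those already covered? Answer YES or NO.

NO

size-2^0 implicants → 000000(✓)  000011(✓)  000100(✓)  001000(✓)  001010(✓)  001011(✓)  001100(✓)  001110(✓)  010010  010111  011001(✓)  011011(✓)  011110(✓)  100110(✓)  101101(✓)  101110(✓)  101111(✓)  110110(✓)  111101(✓)
size-2^1 implicants → -01110  0-1011  0-1110  00-000(✓)  00-011  00-100(✓)  000-00(✓)  001-00(✓)  001-10(✓)  0010-0(✓)  00101-  0011-0(✓)  0110-1  1-0110  1-1101  10-110  1011-1  10111-
size-2^2 implicants → 00--00  001--0
Unchecked terms (primes): -01110, 0-1011, 0-1110, 00--00, 00-011, 001--0, 00101-, 010010, 010111, 0110-1, 1-0110, 1-1101, 10-110, 1011-1, 10111-
Minterm coverage:
  m0 ⊆ 00--00 [E]
  m3 ⊆ 00-011 [E]
  m4 ⊆ 00--00 [E]
  m10 ⊆ 001--0,00101-
  m11 ⊆ 0-1011,00-011,00101-
  m12 ⊆ 00--00,001--0
  m14 ⊆ -01110,0-1110,001--0
  m18 ⊆ 010010 [E]
  m23 ⊆ 010111 [E]
  m25 ⊆ 0110-1 [E]
  m27 ⊆ 0-1011,0110-1
  m38 ⊆ 1-0110,10-110
  m45 ⊆ 1-1101,1011-1
  m47 ⊆ 1011-1,10111-
  m54 ⊆ 1-0110 [E]
  m61 ⊆ 1-1101 [E]
E = {00--00, 00-011, 010010, 010111, 0110-1, 1-0110, 1-1101}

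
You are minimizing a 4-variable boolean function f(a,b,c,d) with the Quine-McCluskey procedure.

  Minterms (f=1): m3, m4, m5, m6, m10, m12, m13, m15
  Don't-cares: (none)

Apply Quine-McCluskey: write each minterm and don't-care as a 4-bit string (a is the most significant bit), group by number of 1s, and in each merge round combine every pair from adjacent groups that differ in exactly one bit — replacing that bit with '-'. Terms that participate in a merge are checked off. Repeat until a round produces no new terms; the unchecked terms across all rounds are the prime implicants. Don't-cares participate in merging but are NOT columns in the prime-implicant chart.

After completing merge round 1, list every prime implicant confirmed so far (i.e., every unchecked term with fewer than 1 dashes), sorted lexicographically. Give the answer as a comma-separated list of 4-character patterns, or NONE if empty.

size-2^0 implicants → 0011  0100(✓)  0101(✓)  0110(✓)  1010  1100(✓)  1101(✓)  1111(✓)
size-2^1 implicants → -100(✓)  -101(✓)  01-0  010-(✓)  11-1  110-(✓)
size-2^2 implicants → -10-
Unchecked terms (primes): -10-, 0011, 01-0, 1010, 11-1

0011, 1010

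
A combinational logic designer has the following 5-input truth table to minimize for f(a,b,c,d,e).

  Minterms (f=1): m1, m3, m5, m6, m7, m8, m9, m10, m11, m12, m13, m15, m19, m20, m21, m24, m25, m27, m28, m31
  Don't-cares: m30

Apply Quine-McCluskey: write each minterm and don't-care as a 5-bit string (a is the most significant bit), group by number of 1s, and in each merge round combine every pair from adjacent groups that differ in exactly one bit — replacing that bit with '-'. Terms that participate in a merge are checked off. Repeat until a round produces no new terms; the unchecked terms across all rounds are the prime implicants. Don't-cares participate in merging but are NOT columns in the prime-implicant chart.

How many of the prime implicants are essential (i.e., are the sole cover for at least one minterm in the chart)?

4

size-2^0 implicants → 00001(✓)  00011(✓)  00101(✓)  00110(✓)  00111(✓)  01000(✓)  01001(✓)  01010(✓)  01011(✓)  01100(✓)  01101(✓)  01111(✓)  10011(✓)  10100(✓)  10101(✓)  11000(✓)  11001(✓)  11011(✓)  11100(✓)  11110(✓)  11111(✓)
size-2^1 implicants → -0011(✓)  -0101  -1000(✓)  -1001(✓)  -1011(✓)  -1100(✓)  -1111(✓)  0-001(✓)  0-011(✓)  0-101(✓)  0-111(✓)  00-01(✓)  00-11(✓)  000-1(✓)  001-1(✓)  0011-  01-00(✓)  01-01(✓)  01-11(✓)  010-0(✓)  010-1(✓)  0100-(✓)  0101-(✓)  011-1(✓)  0110-(✓)  1-011(✓)  1-100  1010-  11-00(✓)  11-11(✓)  110-1(✓)  1100-(✓)  111-0  1111-
size-2^2 implicants → --011  -1-00  -1-11  -10-1  -100-  0--01(✓)  0--11(✓)  0-0-1(✓)  0-1-1(✓)  00--1(✓)  01--1(✓)  01-0-  010--
size-2^3 implicants → 0---1
Unchecked terms (primes): --011, -0101, -1-00, -1-11, -10-1, -100-, 0---1, 0011-, 01-0-, 010--, 1-100, 1010-, 111-0, 1111-
Minterm coverage:
  m1 ⊆ 0---1 [E]
  m3 ⊆ --011,0---1
  m5 ⊆ -0101,0---1
  m6 ⊆ 0011- [E]
  m7 ⊆ 0---1,0011-
  m8 ⊆ -1-00,-100-,01-0-,010--
  m9 ⊆ -10-1,-100-,0---1,01-0-,010--
  m10 ⊆ 010-- [E]
  m11 ⊆ --011,-1-11,-10-1,0---1,010--
  m12 ⊆ -1-00,01-0-
  m13 ⊆ 0---1,01-0-
  m15 ⊆ -1-11,0---1
  m19 ⊆ --011 [E]
  m20 ⊆ 1-100,1010-
  m21 ⊆ -0101,1010-
  m24 ⊆ -1-00,-100-
  m25 ⊆ -10-1,-100-
  m27 ⊆ --011,-1-11,-10-1
  m28 ⊆ -1-00,1-100,111-0
  m31 ⊆ -1-11,1111-
E = {--011, 0---1, 0011-, 010--}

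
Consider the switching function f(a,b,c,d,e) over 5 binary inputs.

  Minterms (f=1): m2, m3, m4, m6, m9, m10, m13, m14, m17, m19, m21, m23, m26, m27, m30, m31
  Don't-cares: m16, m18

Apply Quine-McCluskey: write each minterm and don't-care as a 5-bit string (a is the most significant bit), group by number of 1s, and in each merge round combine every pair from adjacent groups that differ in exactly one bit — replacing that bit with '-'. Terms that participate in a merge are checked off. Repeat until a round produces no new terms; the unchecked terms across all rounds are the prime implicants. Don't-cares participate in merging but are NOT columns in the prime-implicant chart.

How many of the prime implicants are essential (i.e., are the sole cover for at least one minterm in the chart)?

[col 0] 00010*, 00011*, 00100*, 00110*, 01001*, 01010*, 01101*, 01110*, 10000*, 10001*, 10010*, 10011*, 10101*, 10111*, 11010*, 11011*, 11110*, 11111*
[col 1] -0010*, -0011*, -1010*, -1110*, 0-010*, 0-110*, 00-10*, 0001-*, 001-0, 01-01, 01-10*, 1-010*, 1-011*, 1-111*, 10-01*, 10-11*, 100-0*, 100-1*, 1000-*, 1001-*, 101-1*, 11-10*, 11-11*, 1101-*, 1111-*
[col 2] --010, -001-, -1-10, 0--10, 1--11, 1-01-, 10--1, 100--, 11-1-
Prime implicants: --010, -001-, -1-10, 0--10, 001-0, 01-01, 1--11, 1-01-, 10--1, 100--, 11-1-
PI chart (minterm → PIs covering it):
  2 | --010,-001-,0--10
  3 | -001-  (sole → essential)
  4 | 001-0  (sole → essential)
  6 | 0--10,001-0
  9 | 01-01  (sole → essential)
  10 | --010,-1-10,0--10
  13 | 01-01  (sole → essential)
  14 | -1-10,0--10
  17 | 10--1,100--
  19 | -001-,1--11,1-01-,10--1,100--
  21 | 10--1  (sole → essential)
  23 | 1--11,10--1
  26 | --010,-1-10,1-01-,11-1-
  27 | 1--11,1-01-,11-1-
  30 | -1-10,11-1-
  31 | 1--11,11-1-
Essential prime implicants: -001-, 001-0, 01-01, 10--1

4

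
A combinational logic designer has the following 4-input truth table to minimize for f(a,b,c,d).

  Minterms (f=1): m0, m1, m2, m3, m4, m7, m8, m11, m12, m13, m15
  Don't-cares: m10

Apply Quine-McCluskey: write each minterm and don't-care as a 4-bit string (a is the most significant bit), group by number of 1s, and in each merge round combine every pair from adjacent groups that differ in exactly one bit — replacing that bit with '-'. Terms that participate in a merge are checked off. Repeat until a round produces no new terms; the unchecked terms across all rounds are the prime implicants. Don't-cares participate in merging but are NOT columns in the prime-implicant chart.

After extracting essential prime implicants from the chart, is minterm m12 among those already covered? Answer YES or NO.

size-2^0 implicants → 0000(✓)  0001(✓)  0010(✓)  0011(✓)  0100(✓)  0111(✓)  1000(✓)  1010(✓)  1011(✓)  1100(✓)  1101(✓)  1111(✓)
size-2^1 implicants → -000(✓)  -010(✓)  -011(✓)  -100(✓)  -111(✓)  0-00(✓)  0-11(✓)  00-0(✓)  00-1(✓)  000-(✓)  001-(✓)  1-00(✓)  1-11(✓)  10-0(✓)  101-(✓)  11-1  110-
size-2^2 implicants → --00  --11  -0-0  -01-  00--
Unchecked terms (primes): --00, --11, -0-0, -01-, 00--, 11-1, 110-
Minterm coverage:
  m0 ⊆ --00,-0-0,00--
  m1 ⊆ 00-- [E]
  m2 ⊆ -0-0,-01-,00--
  m3 ⊆ --11,-01-,00--
  m4 ⊆ --00 [E]
  m7 ⊆ --11 [E]
  m8 ⊆ --00,-0-0
  m11 ⊆ --11,-01-
  m12 ⊆ --00,110-
  m13 ⊆ 11-1,110-
  m15 ⊆ --11,11-1
E = {--00, --11, 00--}

YES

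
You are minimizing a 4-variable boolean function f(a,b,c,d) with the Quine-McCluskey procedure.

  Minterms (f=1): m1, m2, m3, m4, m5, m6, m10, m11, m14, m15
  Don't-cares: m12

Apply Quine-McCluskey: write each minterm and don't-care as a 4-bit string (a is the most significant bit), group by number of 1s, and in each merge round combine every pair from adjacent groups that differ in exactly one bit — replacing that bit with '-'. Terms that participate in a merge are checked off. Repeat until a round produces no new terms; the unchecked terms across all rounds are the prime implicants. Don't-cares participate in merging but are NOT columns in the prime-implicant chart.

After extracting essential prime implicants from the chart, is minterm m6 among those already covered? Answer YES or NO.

[col 0] 0001*, 0010*, 0011*, 0100*, 0101*, 0110*, 1010*, 1011*, 1100*, 1110*, 1111*
[col 1] -010*, -011*, -100*, -110*, 0-01, 0-10*, 00-1, 001-*, 01-0*, 010-, 1-10*, 1-11*, 101-*, 11-0*, 111-*
[col 2] --10, -01-, -1-0, 1-1-
Prime implicants: --10, -01-, -1-0, 0-01, 00-1, 010-, 1-1-
PI chart (minterm → PIs covering it):
  1 | 0-01,00-1
  2 | --10,-01-
  3 | -01-,00-1
  4 | -1-0,010-
  5 | 0-01,010-
  6 | --10,-1-0
  10 | --10,-01-,1-1-
  11 | -01-,1-1-
  14 | --10,-1-0,1-1-
  15 | 1-1-  (sole → essential)
Essential prime implicants: 1-1-

NO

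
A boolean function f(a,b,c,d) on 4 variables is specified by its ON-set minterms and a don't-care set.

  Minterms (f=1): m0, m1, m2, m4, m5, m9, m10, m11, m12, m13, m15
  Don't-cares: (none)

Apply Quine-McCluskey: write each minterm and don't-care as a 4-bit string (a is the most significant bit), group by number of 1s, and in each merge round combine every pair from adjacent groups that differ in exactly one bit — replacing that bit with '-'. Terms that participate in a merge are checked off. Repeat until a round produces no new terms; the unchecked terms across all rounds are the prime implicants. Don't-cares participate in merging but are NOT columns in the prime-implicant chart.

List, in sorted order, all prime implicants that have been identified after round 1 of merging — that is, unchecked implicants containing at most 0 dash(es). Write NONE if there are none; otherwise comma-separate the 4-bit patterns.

[col 0] 0000*, 0001*, 0010*, 0100*, 0101*, 1001*, 1010*, 1011*, 1100*, 1101*, 1111*
[col 1] -001*, -010, -100*, -101*, 0-00*, 0-01*, 00-0, 000-*, 010-*, 1-01*, 1-11*, 10-1*, 101-, 11-1*, 110-*
[col 2] --01, -10-, 0-0-, 1--1
Prime implicants: --01, -010, -10-, 0-0-, 00-0, 1--1, 101-

NONE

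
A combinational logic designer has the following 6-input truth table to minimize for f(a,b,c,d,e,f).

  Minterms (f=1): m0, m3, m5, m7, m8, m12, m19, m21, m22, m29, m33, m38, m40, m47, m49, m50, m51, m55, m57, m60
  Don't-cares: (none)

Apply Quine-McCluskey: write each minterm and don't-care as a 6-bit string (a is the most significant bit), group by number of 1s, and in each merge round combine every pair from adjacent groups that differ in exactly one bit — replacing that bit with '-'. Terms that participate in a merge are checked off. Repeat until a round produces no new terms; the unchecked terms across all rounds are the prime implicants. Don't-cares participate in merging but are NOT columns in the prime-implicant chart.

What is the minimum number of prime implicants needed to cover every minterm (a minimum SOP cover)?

size-2^0 implicants → 000000(✓)  000011(✓)  000101(✓)  000111(✓)  001000(✓)  001100(✓)  010011(✓)  010101(✓)  010110  011101(✓)  100001(✓)  100110  101000(✓)  101111  110001(✓)  110010(✓)  110011(✓)  110111(✓)  111001(✓)  111100
size-2^1 implicants → -01000  -10011  0-0011  0-0101  00-000  000-11  0001-1  001-00  01-101  1-0001  11-001  110-11  1100-1  11001-
Unchecked terms (primes): -01000, -10011, 0-0011, 0-0101, 00-000, 000-11, 0001-1, 001-00, 01-101, 010110, 1-0001, 100110, 101111, 11-001, 110-11, 1100-1, 11001-, 111100
Minterm coverage:
  m0 ⊆ 00-000 [E]
  m3 ⊆ 0-0011,000-11
  m5 ⊆ 0-0101,0001-1
  m7 ⊆ 000-11,0001-1
  m8 ⊆ -01000,00-000,001-00
  m12 ⊆ 001-00 [E]
  m19 ⊆ -10011,0-0011
  m21 ⊆ 0-0101,01-101
  m22 ⊆ 010110 [E]
  m29 ⊆ 01-101 [E]
  m33 ⊆ 1-0001 [E]
  m38 ⊆ 100110 [E]
  m40 ⊆ -01000 [E]
  m47 ⊆ 101111 [E]
  m49 ⊆ 1-0001,11-001,1100-1
  m50 ⊆ 11001- [E]
  m51 ⊆ -10011,110-11,1100-1,11001-
  m55 ⊆ 110-11 [E]
  m57 ⊆ 11-001 [E]
  m60 ⊆ 111100 [E]
E = {-01000, 00-000, 001-00, 01-101, 010110, 1-0001, 100110, 101111, 11-001, 110-11, 11001-, 111100}
Petrick residual → 0-0011, 0001-1
Cover = b'cd'e'f' + a'c'd'ef + a'b'd'e'f' + a'b'c'df + a'b'ce'f' + a'bde'f + a'bc'def' + ac'd'e'f + ab'c'def' + ab'cdef + abd'e'f + abc'ef + abc'd'e + abcde'f'  |cover|=14

14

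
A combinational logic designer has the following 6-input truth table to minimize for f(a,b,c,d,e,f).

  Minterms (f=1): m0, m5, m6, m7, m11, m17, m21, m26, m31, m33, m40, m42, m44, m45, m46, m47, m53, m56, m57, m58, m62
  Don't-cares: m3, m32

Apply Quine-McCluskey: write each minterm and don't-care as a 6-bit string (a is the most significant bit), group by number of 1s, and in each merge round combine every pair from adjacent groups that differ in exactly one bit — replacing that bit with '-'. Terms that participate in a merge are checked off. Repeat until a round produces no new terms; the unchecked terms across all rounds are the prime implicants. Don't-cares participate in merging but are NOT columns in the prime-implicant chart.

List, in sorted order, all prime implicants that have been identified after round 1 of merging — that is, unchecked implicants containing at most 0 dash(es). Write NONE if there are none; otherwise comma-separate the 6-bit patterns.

011111

size-2^0 implicants → 000000(✓)  000011(✓)  000101(✓)  000110(✓)  000111(✓)  001011(✓)  010001(✓)  010101(✓)  011010(✓)  011111  100000(✓)  100001(✓)  101000(✓)  101010(✓)  101100(✓)  101101(✓)  101110(✓)  101111(✓)  110101(✓)  111000(✓)  111001(✓)  111010(✓)  111110(✓)
size-2^1 implicants → -00000  -10101  -11010  0-0101  00-011  000-11  0001-1  00011-  010-01  1-1000(✓)  1-1010(✓)  1-1110(✓)  10-000  10000-  101-00(✓)  101-10(✓)  1010-0(✓)  1011-0(✓)  1011-1(✓)  10110-(✓)  10111-(✓)  111-10(✓)  1110-0(✓)  11100-
size-2^2 implicants → 1-1-10  1-10-0  101--0  1011--
Unchecked terms (primes): -00000, -10101, -11010, 0-0101, 00-011, 000-11, 0001-1, 00011-, 010-01, 011111, 1-1-10, 1-10-0, 10-000, 10000-, 101--0, 1011--, 11100-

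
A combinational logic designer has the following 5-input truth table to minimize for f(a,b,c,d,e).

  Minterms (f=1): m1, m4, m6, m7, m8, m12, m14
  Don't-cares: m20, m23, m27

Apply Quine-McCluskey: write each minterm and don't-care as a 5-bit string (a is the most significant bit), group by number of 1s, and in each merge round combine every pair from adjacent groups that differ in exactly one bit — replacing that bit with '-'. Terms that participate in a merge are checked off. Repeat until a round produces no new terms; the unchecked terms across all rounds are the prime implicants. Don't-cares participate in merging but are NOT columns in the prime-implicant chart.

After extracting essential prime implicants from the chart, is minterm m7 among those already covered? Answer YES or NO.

NO

[col 0] 00001, 00100*, 00110*, 00111*, 01000*, 01100*, 01110*, 10100*, 10111*, 11011
[col 1] -0100, -0111, 0-100*, 0-110*, 001-0*, 0011-, 01-00, 011-0*
[col 2] 0-1-0
Prime implicants: -0100, -0111, 0-1-0, 00001, 0011-, 01-00, 11011
PI chart (minterm → PIs covering it):
  1 | 00001  (sole → essential)
  4 | -0100,0-1-0
  6 | 0-1-0,0011-
  7 | -0111,0011-
  8 | 01-00  (sole → essential)
  12 | 0-1-0,01-00
  14 | 0-1-0  (sole → essential)
Essential prime implicants: 0-1-0, 00001, 01-00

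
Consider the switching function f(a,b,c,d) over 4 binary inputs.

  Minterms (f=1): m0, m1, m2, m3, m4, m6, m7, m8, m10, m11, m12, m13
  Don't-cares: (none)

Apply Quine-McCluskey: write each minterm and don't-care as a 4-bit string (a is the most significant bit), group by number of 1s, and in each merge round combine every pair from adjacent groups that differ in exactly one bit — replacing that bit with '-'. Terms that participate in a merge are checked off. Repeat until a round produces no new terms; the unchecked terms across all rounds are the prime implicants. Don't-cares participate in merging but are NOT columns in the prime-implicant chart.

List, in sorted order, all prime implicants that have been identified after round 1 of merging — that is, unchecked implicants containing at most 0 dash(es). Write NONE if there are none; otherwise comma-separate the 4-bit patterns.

NONE

size-2^0 implicants → 0000(✓)  0001(✓)  0010(✓)  0011(✓)  0100(✓)  0110(✓)  0111(✓)  1000(✓)  1010(✓)  1011(✓)  1100(✓)  1101(✓)
size-2^1 implicants → -000(✓)  -010(✓)  -011(✓)  -100(✓)  0-00(✓)  0-10(✓)  0-11(✓)  00-0(✓)  00-1(✓)  000-(✓)  001-(✓)  01-0(✓)  011-(✓)  1-00(✓)  10-0(✓)  101-(✓)  110-
size-2^2 implicants → --00  -0-0  -01-  0--0  0-1-  00--
Unchecked terms (primes): --00, -0-0, -01-, 0--0, 0-1-, 00--, 110-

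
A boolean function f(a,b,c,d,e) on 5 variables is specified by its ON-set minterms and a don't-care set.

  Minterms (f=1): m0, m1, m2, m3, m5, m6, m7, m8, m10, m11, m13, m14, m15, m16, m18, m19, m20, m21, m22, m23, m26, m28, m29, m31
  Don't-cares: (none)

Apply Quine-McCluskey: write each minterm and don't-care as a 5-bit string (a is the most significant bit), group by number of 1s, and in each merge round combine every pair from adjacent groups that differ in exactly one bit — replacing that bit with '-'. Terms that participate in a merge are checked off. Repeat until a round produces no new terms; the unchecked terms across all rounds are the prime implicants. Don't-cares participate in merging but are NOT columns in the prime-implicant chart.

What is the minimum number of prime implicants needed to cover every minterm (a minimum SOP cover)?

8

[col 0] 00000*, 00001*, 00010*, 00011*, 00101*, 00110*, 00111*, 01000*, 01010*, 01011*, 01101*, 01110*, 01111*, 10000*, 10010*, 10011*, 10100*, 10101*, 10110*, 10111*, 11010*, 11100*, 11101*, 11111*
[col 1] -0000*, -0010*, -0011*, -0101*, -0110*, -0111*, -1010*, -1101*, -1111*, 0-000*, 0-010*, 0-011*, 0-101*, 0-110*, 0-111*, 00-01*, 00-10*, 00-11*, 000-0*, 000-1*, 0000-*, 0001-*, 001-1*, 0011-*, 01-10*, 01-11*, 010-0*, 0101-*, 011-1*, 0111-*, 1-010*, 1-100*, 1-101*, 1-111*, 10-00*, 10-10*, 10-11*, 100-0*, 1001-*, 101-0*, 101-1*, 1010-*, 1011-*, 111-1*, 1110-*
[col 2] --010, --101*, --111*, -0-10*, -0-11*, -00-0, -001-*, -01-1*, -011-*, -11-1*, 0--10*, 0--11*, 0-0-0, 0-01-*, 0-1-1*, 0-11-*, 00--1, 00-1-*, 000--, 01-1-*, 1-1-1*, 1-10-, 10--0, 10-1-*, 101--
[col 3] --1-1, -0-1-, 0--1-
Prime implicants: --010, --1-1, -0-1-, -00-0, 0--1-, 0-0-0, 00--1, 000--, 1-10-, 10--0, 101--
PI chart (minterm → PIs covering it):
  0 | -00-0,0-0-0,000--
  1 | 00--1,000--
  2 | --010,-0-1-,-00-0,0--1-,0-0-0,000--
  3 | -0-1-,0--1-,00--1,000--
  5 | --1-1,00--1
  6 | -0-1-,0--1-
  7 | --1-1,-0-1-,0--1-,00--1
  8 | 0-0-0  (sole → essential)
  10 | --010,0--1-,0-0-0
  11 | 0--1-  (sole → essential)
  13 | --1-1  (sole → essential)
  14 | 0--1-  (sole → essential)
  15 | --1-1,0--1-
  16 | -00-0,10--0
  18 | --010,-0-1-,-00-0,10--0
  19 | -0-1-  (sole → essential)
  20 | 1-10-,10--0,101--
  21 | --1-1,1-10-,101--
  22 | -0-1-,10--0,101--
  23 | --1-1,-0-1-,101--
  26 | --010  (sole → essential)
  28 | 1-10-  (sole → essential)
  29 | --1-1,1-10-
  31 | --1-1  (sole → essential)
Essential prime implicants: --010, --1-1, -0-1-, 0--1-, 0-0-0, 1-10-
Petrick residual → -00-0, 00--1
Minimum SOP uses 8 PIs: c'de' + ce + b'd + b'c'e' + a'd + a'c'e' + a'b'e + acd'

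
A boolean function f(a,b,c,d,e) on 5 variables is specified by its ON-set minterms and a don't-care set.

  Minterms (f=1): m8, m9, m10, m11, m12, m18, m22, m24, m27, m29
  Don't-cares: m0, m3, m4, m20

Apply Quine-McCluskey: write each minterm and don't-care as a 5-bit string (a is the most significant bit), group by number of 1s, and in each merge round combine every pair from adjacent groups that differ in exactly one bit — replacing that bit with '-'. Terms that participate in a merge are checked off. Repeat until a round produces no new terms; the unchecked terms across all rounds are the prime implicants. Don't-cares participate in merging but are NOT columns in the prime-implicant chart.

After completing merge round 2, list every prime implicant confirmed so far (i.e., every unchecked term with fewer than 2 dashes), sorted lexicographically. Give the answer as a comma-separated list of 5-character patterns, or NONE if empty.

Round 0: 00000✓ 00011✓ 00100✓ 01000✓ 01001✓ 01010✓ 01011✓ 01100✓ 10010✓ 10100✓ 10110✓ 11000✓ 11011✓ 11101
Round 1: -0100 -1000 -1011 0-000✓ 0-011 0-100✓ 00-00✓ 01-00✓ 010-0✓ 010-1✓ 0100-✓ 0101-✓ 10-10 101-0
Round 2: 0--00 010--
PIs = {-0100, -1000, -1011, 0--00, 0-011, 010--, 10-10, 101-0, 11101}

-0100, -1000, -1011, 0-011, 10-10, 101-0, 11101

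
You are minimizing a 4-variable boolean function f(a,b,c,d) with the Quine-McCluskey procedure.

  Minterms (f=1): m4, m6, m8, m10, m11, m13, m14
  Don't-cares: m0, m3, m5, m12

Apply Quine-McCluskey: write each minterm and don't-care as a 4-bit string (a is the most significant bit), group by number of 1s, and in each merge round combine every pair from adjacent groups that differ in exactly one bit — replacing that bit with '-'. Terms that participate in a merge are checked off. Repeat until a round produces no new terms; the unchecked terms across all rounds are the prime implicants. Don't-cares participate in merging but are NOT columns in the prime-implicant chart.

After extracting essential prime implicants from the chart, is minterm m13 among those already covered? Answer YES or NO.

YES

[col 0] 0000*, 0011*, 0100*, 0101*, 0110*, 1000*, 1010*, 1011*, 1100*, 1101*, 1110*
[col 1] -000*, -011, -100*, -101*, -110*, 0-00*, 01-0*, 010-*, 1-00*, 1-10*, 10-0*, 101-, 11-0*, 110-*
[col 2] --00, -1-0, -10-, 1--0
Prime implicants: --00, -011, -1-0, -10-, 1--0, 101-
PI chart (minterm → PIs covering it):
  4 | --00,-1-0,-10-
  6 | -1-0  (sole → essential)
  8 | --00,1--0
  10 | 1--0,101-
  11 | -011,101-
  13 | -10-  (sole → essential)
  14 | -1-0,1--0
Essential prime implicants: -1-0, -10-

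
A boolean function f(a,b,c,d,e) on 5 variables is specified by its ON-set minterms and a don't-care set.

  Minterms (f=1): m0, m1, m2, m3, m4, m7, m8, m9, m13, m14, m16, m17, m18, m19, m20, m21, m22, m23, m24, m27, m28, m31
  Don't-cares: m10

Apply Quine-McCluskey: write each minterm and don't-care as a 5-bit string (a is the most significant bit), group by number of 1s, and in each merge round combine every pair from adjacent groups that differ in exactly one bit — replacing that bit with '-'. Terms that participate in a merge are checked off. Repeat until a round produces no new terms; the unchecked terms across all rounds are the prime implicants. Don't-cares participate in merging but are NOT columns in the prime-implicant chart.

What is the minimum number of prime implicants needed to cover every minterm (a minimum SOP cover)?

size-2^0 implicants → 00000(✓)  00001(✓)  00010(✓)  00011(✓)  00100(✓)  00111(✓)  01000(✓)  01001(✓)  01010(✓)  01101(✓)  01110(✓)  10000(✓)  10001(✓)  10010(✓)  10011(✓)  10100(✓)  10101(✓)  10110(✓)  10111(✓)  11000(✓)  11011(✓)  11100(✓)  11111(✓)
size-2^1 implicants → -0000(✓)  -0001(✓)  -0010(✓)  -0011(✓)  -0100(✓)  -0111(✓)  -1000(✓)  0-000(✓)  0-001(✓)  0-010(✓)  00-00(✓)  00-11(✓)  000-0(✓)  000-1(✓)  0000-(✓)  0001-(✓)  01-01  01-10  010-0(✓)  0100-(✓)  1-000(✓)  1-011(✓)  1-100(✓)  1-111(✓)  10-00(✓)  10-01(✓)  10-10(✓)  10-11(✓)  100-0(✓)  100-1(✓)  1000-(✓)  1001-(✓)  101-0(✓)  101-1(✓)  1010-(✓)  1011-(✓)  11-00(✓)  11-11(✓)
size-2^2 implicants → --000  -0-00  -0-11  -00-0(✓)  -00-1(✓)  -000-(✓)  -001-(✓)  0-0-0  0-00-  000--(✓)  1--00  1--11  10--0(✓)  10--1(✓)  10-0-(✓)  10-1-(✓)  100--(✓)  101--(✓)
size-2^3 implicants → -00--  10---
Unchecked terms (primes): --000, -0-00, -0-11, -00--, 0-0-0, 0-00-, 01-01, 01-10, 1--00, 1--11, 10---
Minterm coverage:
  m0 ⊆ --000,-0-00,-00--,0-0-0,0-00-
  m1 ⊆ -00--,0-00-
  m2 ⊆ -00--,0-0-0
  m3 ⊆ -0-11,-00--
  m4 ⊆ -0-00 [E]
  m7 ⊆ -0-11 [E]
  m8 ⊆ --000,0-0-0,0-00-
  m9 ⊆ 0-00-,01-01
  m13 ⊆ 01-01 [E]
  m14 ⊆ 01-10 [E]
  m16 ⊆ --000,-0-00,-00--,1--00,10---
  m17 ⊆ -00--,10---
  m18 ⊆ -00--,10---
  m19 ⊆ -0-11,-00--,1--11,10---
  m20 ⊆ -0-00,1--00,10---
  m21 ⊆ 10--- [E]
  m22 ⊆ 10--- [E]
  m23 ⊆ -0-11,1--11,10---
  m24 ⊆ --000,1--00
  m27 ⊆ 1--11 [E]
  m28 ⊆ 1--00 [E]
  m31 ⊆ 1--11 [E]
E = {-0-00, -0-11, 01-01, 01-10, 1--00, 1--11, 10---}
Petrick residual → --000, -00--
Cover = c'd'e' + b'd'e' + b'de + b'c' + a'bd'e + a'bde' + ad'e' + ade + ab'  |cover|=9

9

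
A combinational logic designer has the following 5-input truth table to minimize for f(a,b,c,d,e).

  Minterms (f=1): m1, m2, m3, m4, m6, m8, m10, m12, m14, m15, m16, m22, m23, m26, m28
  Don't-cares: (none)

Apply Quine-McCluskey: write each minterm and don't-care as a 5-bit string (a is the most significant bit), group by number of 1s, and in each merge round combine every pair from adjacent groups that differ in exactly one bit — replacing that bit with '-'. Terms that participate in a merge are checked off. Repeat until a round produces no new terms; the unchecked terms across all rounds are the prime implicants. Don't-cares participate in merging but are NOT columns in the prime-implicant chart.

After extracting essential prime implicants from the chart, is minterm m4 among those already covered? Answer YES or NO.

[col 0] 00001*, 00010*, 00011*, 00100*, 00110*, 01000*, 01010*, 01100*, 01110*, 01111*, 10000, 10110*, 10111*, 11010*, 11100*
[col 1] -0110, -1010, -1100, 0-010*, 0-100*, 0-110*, 00-10*, 000-1, 0001-, 001-0*, 01-00*, 01-10*, 010-0*, 011-0*, 0111-, 1011-
[col 2] 0--10, 0-1-0, 01--0
Prime implicants: -0110, -1010, -1100, 0--10, 0-1-0, 000-1, 0001-, 01--0, 0111-, 10000, 1011-
PI chart (minterm → PIs covering it):
  1 | 000-1  (sole → essential)
  2 | 0--10,0001-
  3 | 000-1,0001-
  4 | 0-1-0  (sole → essential)
  6 | -0110,0--10,0-1-0
  8 | 01--0  (sole → essential)
  10 | -1010,0--10,01--0
  12 | -1100,0-1-0,01--0
  14 | 0--10,0-1-0,01--0,0111-
  15 | 0111-  (sole → essential)
  16 | 10000  (sole → essential)
  22 | -0110,1011-
  23 | 1011-  (sole → essential)
  26 | -1010  (sole → essential)
  28 | -1100  (sole → essential)
Essential prime implicants: -1010, -1100, 0-1-0, 000-1, 01--0, 0111-, 10000, 1011-

YES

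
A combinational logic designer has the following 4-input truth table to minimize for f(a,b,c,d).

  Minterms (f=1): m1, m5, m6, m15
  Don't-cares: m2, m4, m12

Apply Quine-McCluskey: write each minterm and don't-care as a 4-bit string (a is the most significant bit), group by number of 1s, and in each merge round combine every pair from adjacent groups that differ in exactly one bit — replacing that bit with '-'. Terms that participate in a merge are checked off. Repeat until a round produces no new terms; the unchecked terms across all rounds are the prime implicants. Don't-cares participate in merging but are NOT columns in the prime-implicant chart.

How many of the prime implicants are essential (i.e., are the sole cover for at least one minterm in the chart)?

Round 0: 0001✓ 0010✓ 0100✓ 0101✓ 0110✓ 1100✓ 1111
Round 1: -100 0-01 0-10 01-0 010-
PIs = {-100, 0-01, 0-10, 01-0, 010-, 1111}
Coverage chart:
  m1: 0-01 ←essential
  m5: 0-01,010-
  m6: 0-10,01-0
  m15: 1111 ←essential
Essential: 0-01, 1111

2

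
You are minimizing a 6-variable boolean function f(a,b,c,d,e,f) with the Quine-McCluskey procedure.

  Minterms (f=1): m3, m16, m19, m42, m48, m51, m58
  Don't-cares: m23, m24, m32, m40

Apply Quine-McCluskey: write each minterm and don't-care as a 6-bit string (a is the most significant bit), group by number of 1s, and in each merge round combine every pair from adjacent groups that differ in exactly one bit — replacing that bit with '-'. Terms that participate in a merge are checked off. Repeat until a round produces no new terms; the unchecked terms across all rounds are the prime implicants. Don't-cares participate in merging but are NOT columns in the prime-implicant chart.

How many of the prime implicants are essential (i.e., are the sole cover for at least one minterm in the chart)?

[col 0] 000011*, 010000*, 010011*, 010111*, 011000*, 100000*, 101000*, 101010*, 110000*, 110011*, 111010*
[col 1] -10000, -10011, 0-0011, 01-000, 010-11, 1-0000, 1-1010, 10-000, 1010-0
Prime implicants: -10000, -10011, 0-0011, 01-000, 010-11, 1-0000, 1-1010, 10-000, 1010-0
PI chart (minterm → PIs covering it):
  3 | 0-0011  (sole → essential)
  16 | -10000,01-000
  19 | -10011,0-0011,010-11
  42 | 1-1010,1010-0
  48 | -10000,1-0000
  51 | -10011  (sole → essential)
  58 | 1-1010  (sole → essential)
Essential prime implicants: -10011, 0-0011, 1-1010

3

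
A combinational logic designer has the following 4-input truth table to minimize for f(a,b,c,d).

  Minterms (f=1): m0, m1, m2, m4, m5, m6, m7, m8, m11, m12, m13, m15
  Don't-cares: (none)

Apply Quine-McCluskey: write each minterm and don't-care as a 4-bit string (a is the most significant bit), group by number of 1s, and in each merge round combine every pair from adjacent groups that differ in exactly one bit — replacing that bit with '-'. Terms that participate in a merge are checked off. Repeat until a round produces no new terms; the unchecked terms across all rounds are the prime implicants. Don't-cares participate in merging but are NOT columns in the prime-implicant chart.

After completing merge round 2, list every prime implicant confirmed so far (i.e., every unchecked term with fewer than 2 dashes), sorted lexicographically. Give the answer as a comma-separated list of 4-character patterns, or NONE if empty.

1-11

[col 0] 0000*, 0001*, 0010*, 0100*, 0101*, 0110*, 0111*, 1000*, 1011*, 1100*, 1101*, 1111*
[col 1] -000*, -100*, -101*, -111*, 0-00*, 0-01*, 0-10*, 00-0*, 000-*, 01-0*, 01-1*, 010-*, 011-*, 1-00*, 1-11, 11-1*, 110-*
[col 2] --00, -1-1, -10-, 0--0, 0-0-, 01--
Prime implicants: --00, -1-1, -10-, 0--0, 0-0-, 01--, 1-11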